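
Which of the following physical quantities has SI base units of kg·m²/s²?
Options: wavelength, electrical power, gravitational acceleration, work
Checking the SI base units of each option:
  wavelength (λ = v/f): m  ✗
  electrical power (P = IV): kg·m²/s³  ✗
  gravitational acceleration (g = GM/r²): m/s²  ✗
  work (W = Fd): kg·m²/s²  ✓ matches

Only work has units kg·m²/s².

Answer: work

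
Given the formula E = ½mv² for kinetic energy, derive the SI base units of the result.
Units of each symbol in E = ½mv²:
  m (mass): kg
  v (speed): m/s  → to the power 2, contributes m²/s²
  The factor ½ is dimensionless.

Multiplying the contributions: [kg] · [m²/s²]
Adding exponents of each base unit: kg: 1, m: 2, s: -2
SI base units of kinetic energy: kg·m²/s²

Answer: kg·m²/s²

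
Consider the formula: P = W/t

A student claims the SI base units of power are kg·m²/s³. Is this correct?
Units of each symbol in P = W/t:
  W (work): kg·m²/s²
  t (time): s  → in the denominator, contributes 1/s

Multiplying the contributions: [kg·m²/s²] · [1/s]
Adding exponents of each base unit: kg: 1, m: 2, s: -3
SI base units of power: kg·m²/s³

The claimed units kg·m²/s³ match the derived units, so the claim is correct.

Answer: Yes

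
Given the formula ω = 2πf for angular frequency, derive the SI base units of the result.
Units of each symbol in ω = 2πf:
  f (frequency): 1/s
  The factor 2π is dimensionless.

Multiplying the contributions: [1/s]
Adding exponents of each base unit: s: -1
SI base units of angular frequency: 1/s

Answer: 1/s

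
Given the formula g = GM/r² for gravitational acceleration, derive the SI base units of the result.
Units of each symbol in g = GM/r²:
  G (gravitational constant): m³/(kg·s²)
  M (mass): kg
  r (distance): m  → to the power 2 in the denominator, contributes 1/m²

Multiplying the contributions: [m³/(kg·s²)] · [kg] · [1/m²]
Adding exponents of each base unit: m: 1, s: -2
SI base units of gravitational acceleration: m/s²

Answer: m/s²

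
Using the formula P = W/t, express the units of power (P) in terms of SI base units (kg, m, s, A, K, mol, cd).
Units of each symbol in P = W/t:
  W (work): kg·m²/s²
  t (time): s  → in the denominator, contributes 1/s

Multiplying the contributions: [kg·m²/s²] · [1/s]
Adding exponents of each base unit: kg: 1, m: 2, s: -3
SI base units of power: kg·m²/s³

Answer: kg·m²/s³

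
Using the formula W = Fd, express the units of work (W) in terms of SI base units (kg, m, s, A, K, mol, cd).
Units of each symbol in W = Fd:
  F (force): kg·m/s²
  d (displacement): m

Multiplying the contributions: [kg·m/s²] · [m]
Adding exponents of each base unit: kg: 1, m: 2, s: -2
SI base units of work: kg·m²/s²

Answer: kg·m²/s²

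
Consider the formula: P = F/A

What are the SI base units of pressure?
Units of each symbol in P = F/A:
  F (force): kg·m/s²
  A (area): m²  → in the denominator, contributes 1/m²

Multiplying the contributions: [kg·m/s²] · [1/m²]
Adding exponents of each base unit: kg: 1, m: -1, s: -2
SI base units of pressure: kg/(m·s²)

Answer: kg/(m·s²)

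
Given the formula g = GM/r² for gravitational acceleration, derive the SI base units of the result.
Units of each symbol in g = GM/r²:
  G (gravitational constant): m³/(kg·s²)
  M (mass): kg
  r (distance): m  → to the power 2 in the denominator, contributes 1/m²

Multiplying the contributions: [m³/(kg·s²)] · [kg] · [1/m²]
Adding exponents of each base unit: m: 1, s: -2
SI base units of gravitational acceleration: m/s²

Answer: m/s²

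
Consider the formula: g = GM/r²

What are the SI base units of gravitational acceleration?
Units of each symbol in g = GM/r²:
  G (gravitational constant): m³/(kg·s²)
  M (mass): kg
  r (distance): m  → to the power 2 in the denominator, contributes 1/m²

Multiplying the contributions: [m³/(kg·s²)] · [kg] · [1/m²]
Adding exponents of each base unit: m: 1, s: -2
SI base units of gravitational acceleration: m/s²

Answer: m/s²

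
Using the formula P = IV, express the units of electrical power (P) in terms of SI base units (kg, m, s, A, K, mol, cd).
Units of each symbol in P = IV:
  I (current): A
  V (voltage, in volts): kg·m²/(s³·A)

Multiplying the contributions: [A] · [kg·m²/(s³·A)]
Adding exponents of each base unit: kg: 1, m: 2, s: -3
SI base units of electrical power: kg·m²/s³

Answer: kg·m²/s³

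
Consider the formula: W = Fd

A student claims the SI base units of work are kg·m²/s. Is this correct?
Units of each symbol in W = Fd:
  F (force): kg·m/s²
  d (displacement): m

Multiplying the contributions: [kg·m/s²] · [m]
Adding exponents of each base unit: kg: 1, m: 2, s: -2
SI base units of work: kg·m²/s²

The claimed units kg·m²/s (exponents kg: 1, m: 2, s: -1) do not match the derived units kg·m²/s² (exponents kg: 1, m: 2, s: -2), so the claim is incorrect.

Answer: No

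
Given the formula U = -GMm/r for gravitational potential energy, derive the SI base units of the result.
Units of each symbol in U = -GMm/r:
  G (gravitational constant): m³/(kg·s²)
  M (mass): kg
  m (mass): kg
  r (distance): m  → in the denominator, contributes 1/m
  The minus sign does not affect the units.

Multiplying the contributions: [m³/(kg·s²)] · [kg] · [kg] · [1/m]
Adding exponents of each base unit: kg: 1, m: 2, s: -2
SI base units of gravitational potential energy: kg·m²/s²

Answer: kg·m²/s²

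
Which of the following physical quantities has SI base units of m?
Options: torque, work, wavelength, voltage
Checking the SI base units of each option:
  torque (τ = Fr): kg·m²/s²  ✗
  work (W = Fd): kg·m²/s²  ✗
  wavelength (λ = v/f): m  ✓ matches
  voltage (V = IR): kg·m²/(s³·A)  ✗

Only wavelength has units m.

Answer: wavelength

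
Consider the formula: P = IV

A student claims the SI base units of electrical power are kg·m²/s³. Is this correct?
Units of each symbol in P = IV:
  I (current): A
  V (voltage, in volts): kg·m²/(s³·A)

Multiplying the contributions: [A] · [kg·m²/(s³·A)]
Adding exponents of each base unit: kg: 1, m: 2, s: -3
SI base units of electrical power: kg·m²/s³

The claimed units kg·m²/s³ match the derived units, so the claim is correct.

Answer: Yes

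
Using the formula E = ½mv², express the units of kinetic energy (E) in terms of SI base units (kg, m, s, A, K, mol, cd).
Units of each symbol in E = ½mv²:
  m (mass): kg
  v (speed): m/s  → to the power 2, contributes m²/s²
  The factor ½ is dimensionless.

Multiplying the contributions: [kg] · [m²/s²]
Adding exponents of each base unit: kg: 1, m: 2, s: -2
SI base units of kinetic energy: kg·m²/s²

Answer: kg·m²/s²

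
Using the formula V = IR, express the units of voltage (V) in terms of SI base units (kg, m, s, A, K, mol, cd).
Units of each symbol in V = IR:
  I (current): A
  R (resistance, in ohms): kg·m²/(s³·A²)

Multiplying the contributions: [A] · [kg·m²/(s³·A²)]
Adding exponents of each base unit: kg: 1, m: 2, s: -3, A: -1
SI base units of voltage: kg·m²/(s³·A)

Answer: kg·m²/(s³·A)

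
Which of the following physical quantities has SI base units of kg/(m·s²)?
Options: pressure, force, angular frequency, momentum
Checking the SI base units of each option:
  pressure (P = F/A): kg/(m·s²)  ✓ matches
  force (F = ma): kg·m/s²  ✗
  angular frequency (ω = 2πf): 1/s  ✗
  momentum (p = mv): kg·m/s  ✗

Only pressure has units kg/(m·s²).

Answer: pressure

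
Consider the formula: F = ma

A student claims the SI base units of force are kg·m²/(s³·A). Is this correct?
Units of each symbol in F = ma:
  m (mass): kg
  a (acceleration): m/s²

Multiplying the contributions: [kg] · [m/s²]
Adding exponents of each base unit: kg: 1, m: 1, s: -2
SI base units of force: kg·m/s²

The claimed units kg·m²/(s³·A) (exponents kg: 1, m: 2, s: -3, A: -1) do not match the derived units kg·m/s² (exponents kg: 1, m: 1, s: -2), so the claim is incorrect.

Answer: No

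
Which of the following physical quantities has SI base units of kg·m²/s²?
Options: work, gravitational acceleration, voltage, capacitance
Checking the SI base units of each option:
  work (W = Fd): kg·m²/s²  ✓ matches
  gravitational acceleration (g = GM/r²): m/s²  ✗
  voltage (V = IR): kg·m²/(s³·A)  ✗
  capacitance (C = Q/V): s⁴·A²/(kg·m²)  ✗

Only work has units kg·m²/s².

Answer: work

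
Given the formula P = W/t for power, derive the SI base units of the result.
Units of each symbol in P = W/t:
  W (work): kg·m²/s²
  t (time): s  → in the denominator, contributes 1/s

Multiplying the contributions: [kg·m²/s²] · [1/s]
Adding exponents of each base unit: kg: 1, m: 2, s: -3
SI base units of power: kg·m²/s³

Answer: kg·m²/s³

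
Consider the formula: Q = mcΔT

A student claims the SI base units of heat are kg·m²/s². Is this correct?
Units of each symbol in Q = mcΔT:
  m (mass): kg
  c (specific heat capacity, in J/(kg·K)): m²/(s²·K)
  ΔT (temperature change): K

Multiplying the contributions: [kg] · [m²/(s²·K)] · [K]
Adding exponents of each base unit: kg: 1, m: 2, s: -2
SI base units of heat: kg·m²/s²

The claimed units kg·m²/s² match the derived units, so the claim is correct.

Answer: Yes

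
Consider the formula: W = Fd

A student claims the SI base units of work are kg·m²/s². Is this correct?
Units of each symbol in W = Fd:
  F (force): kg·m/s²
  d (displacement): m

Multiplying the contributions: [kg·m/s²] · [m]
Adding exponents of each base unit: kg: 1, m: 2, s: -2
SI base units of work: kg·m²/s²

The claimed units kg·m²/s² match the derived units, so the claim is correct.

Answer: Yes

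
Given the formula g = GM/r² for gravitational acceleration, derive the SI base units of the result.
Units of each symbol in g = GM/r²:
  G (gravitational constant): m³/(kg·s²)
  M (mass): kg
  r (distance): m  → to the power 2 in the denominator, contributes 1/m²

Multiplying the contributions: [m³/(kg·s²)] · [kg] · [1/m²]
Adding exponents of each base unit: m: 1, s: -2
SI base units of gravitational acceleration: m/s²

Answer: m/s²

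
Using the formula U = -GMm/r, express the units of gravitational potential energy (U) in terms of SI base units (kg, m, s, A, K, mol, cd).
Units of each symbol in U = -GMm/r:
  G (gravitational constant): m³/(kg·s²)
  M (mass): kg
  m (mass): kg
  r (distance): m  → in the denominator, contributes 1/m
  The minus sign does not affect the units.

Multiplying the contributions: [m³/(kg·s²)] · [kg] · [kg] · [1/m]
Adding exponents of each base unit: kg: 1, m: 2, s: -2
SI base units of gravitational potential energy: kg·m²/s²

Answer: kg·m²/s²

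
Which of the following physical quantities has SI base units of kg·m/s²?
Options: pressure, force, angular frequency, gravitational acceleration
Checking the SI base units of each option:
  pressure (P = F/A): kg/(m·s²)  ✗
  force (F = ma): kg·m/s²  ✓ matches
  angular frequency (ω = 2πf): 1/s  ✗
  gravitational acceleration (g = GM/r²): m/s²  ✗

Only force has units kg·m/s².

Answer: force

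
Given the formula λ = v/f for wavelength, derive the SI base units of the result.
Units of each symbol in λ = v/f:
  v (wave speed): m/s
  f (frequency): 1/s  → in the denominator, contributes s

Multiplying the contributions: [m/s] · [s]
Adding exponents of each base unit: m: 1
SI base units of wavelength: m

Answer: m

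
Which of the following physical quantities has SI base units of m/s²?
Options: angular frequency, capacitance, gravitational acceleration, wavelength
Checking the SI base units of each option:
  angular frequency (ω = 2πf): 1/s  ✗
  capacitance (C = Q/V): s⁴·A²/(kg·m²)  ✗
  gravitational acceleration (g = GM/r²): m/s²  ✓ matches
  wavelength (λ = v/f): m  ✗

Only gravitational acceleration has units m/s².

Answer: gravitational acceleration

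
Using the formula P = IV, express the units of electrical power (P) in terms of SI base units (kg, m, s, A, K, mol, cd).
Units of each symbol in P = IV:
  I (current): A
  V (voltage, in volts): kg·m²/(s³·A)

Multiplying the contributions: [A] · [kg·m²/(s³·A)]
Adding exponents of each base unit: kg: 1, m: 2, s: -3
SI base units of electrical power: kg·m²/s³

Answer: kg·m²/s³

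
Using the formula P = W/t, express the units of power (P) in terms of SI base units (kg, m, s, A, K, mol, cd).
Units of each symbol in P = W/t:
  W (work): kg·m²/s²
  t (time): s  → in the denominator, contributes 1/s

Multiplying the contributions: [kg·m²/s²] · [1/s]
Adding exponents of each base unit: kg: 1, m: 2, s: -3
SI base units of power: kg·m²/s³

Answer: kg·m²/s³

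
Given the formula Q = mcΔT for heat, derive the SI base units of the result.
Units of each symbol in Q = mcΔT:
  m (mass): kg
  c (specific heat capacity, in J/(kg·K)): m²/(s²·K)
  ΔT (temperature change): K

Multiplying the contributions: [kg] · [m²/(s²·K)] · [K]
Adding exponents of each base unit: kg: 1, m: 2, s: -2
SI base units of heat: kg·m²/s²

Answer: kg·m²/s²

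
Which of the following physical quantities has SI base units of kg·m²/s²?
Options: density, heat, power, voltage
Checking the SI base units of each option:
  density (ρ = m/V): kg/m³  ✗
  heat (Q = mcΔT): kg·m²/s²  ✓ matches
  power (P = W/t): kg·m²/s³  ✗
  voltage (V = IR): kg·m²/(s³·A)  ✗

Only heat has units kg·m²/s².

Answer: heat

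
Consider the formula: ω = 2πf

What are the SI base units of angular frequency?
Units of each symbol in ω = 2πf:
  f (frequency): 1/s
  The factor 2π is dimensionless.

Multiplying the contributions: [1/s]
Adding exponents of each base unit: s: -1
SI base units of angular frequency: 1/s

Answer: 1/s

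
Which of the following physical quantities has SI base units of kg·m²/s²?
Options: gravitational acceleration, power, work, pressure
Checking the SI base units of each option:
  gravitational acceleration (g = GM/r²): m/s²  ✗
  power (P = W/t): kg·m²/s³  ✗
  work (W = Fd): kg·m²/s²  ✓ matches
  pressure (P = F/A): kg/(m·s²)  ✗

Only work has units kg·m²/s².

Answer: work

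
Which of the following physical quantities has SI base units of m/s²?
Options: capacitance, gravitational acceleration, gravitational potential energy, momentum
Checking the SI base units of each option:
  capacitance (C = Q/V): s⁴·A²/(kg·m²)  ✗
  gravitational acceleration (g = GM/r²): m/s²  ✓ matches
  gravitational potential energy (U = -GMm/r): kg·m²/s²  ✗
  momentum (p = mv): kg·m/s  ✗

Only gravitational acceleration has units m/s².

Answer: gravitational acceleration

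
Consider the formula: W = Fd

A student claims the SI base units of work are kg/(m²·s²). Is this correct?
Units of each symbol in W = Fd:
  F (force): kg·m/s²
  d (displacement): m

Multiplying the contributions: [kg·m/s²] · [m]
Adding exponents of each base unit: kg: 1, m: 2, s: -2
SI base units of work: kg·m²/s²

The claimed units kg/(m²·s²) (exponents kg: 1, m: -2, s: -2) do not match the derived units kg·m²/s² (exponents kg: 1, m: 2, s: -2), so the claim is incorrect.

Answer: No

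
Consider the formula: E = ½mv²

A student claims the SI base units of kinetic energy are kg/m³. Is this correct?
Units of each symbol in E = ½mv²:
  m (mass): kg
  v (speed): m/s  → to the power 2, contributes m²/s²
  The factor ½ is dimensionless.

Multiplying the contributions: [kg] · [m²/s²]
Adding exponents of each base unit: kg: 1, m: 2, s: -2
SI base units of kinetic energy: kg·m²/s²

The claimed units kg/m³ (exponents kg: 1, m: -3) do not match the derived units kg·m²/s² (exponents kg: 1, m: 2, s: -2), so the claim is incorrect.

Answer: No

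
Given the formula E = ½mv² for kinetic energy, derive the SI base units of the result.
Units of each symbol in E = ½mv²:
  m (mass): kg
  v (speed): m/s  → to the power 2, contributes m²/s²
  The factor ½ is dimensionless.

Multiplying the contributions: [kg] · [m²/s²]
Adding exponents of each base unit: kg: 1, m: 2, s: -2
SI base units of kinetic energy: kg·m²/s²

Answer: kg·m²/s²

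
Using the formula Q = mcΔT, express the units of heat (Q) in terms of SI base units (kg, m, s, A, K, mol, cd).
Units of each symbol in Q = mcΔT:
  m (mass): kg
  c (specific heat capacity, in J/(kg·K)): m²/(s²·K)
  ΔT (temperature change): K

Multiplying the contributions: [kg] · [m²/(s²·K)] · [K]
Adding exponents of each base unit: kg: 1, m: 2, s: -2
SI base units of heat: kg·m²/s²

Answer: kg·m²/s²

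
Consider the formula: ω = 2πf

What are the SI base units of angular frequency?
Units of each symbol in ω = 2πf:
  f (frequency): 1/s
  The factor 2π is dimensionless.

Multiplying the contributions: [1/s]
Adding exponents of each base unit: s: -1
SI base units of angular frequency: 1/s

Answer: 1/s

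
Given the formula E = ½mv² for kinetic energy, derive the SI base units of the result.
Units of each symbol in E = ½mv²:
  m (mass): kg
  v (speed): m/s  → to the power 2, contributes m²/s²
  The factor ½ is dimensionless.

Multiplying the contributions: [kg] · [m²/s²]
Adding exponents of each base unit: kg: 1, m: 2, s: -2
SI base units of kinetic energy: kg·m²/s²

Answer: kg·m²/s²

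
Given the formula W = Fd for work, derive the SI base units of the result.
Units of each symbol in W = Fd:
  F (force): kg·m/s²
  d (displacement): m

Multiplying the contributions: [kg·m/s²] · [m]
Adding exponents of each base unit: kg: 1, m: 2, s: -2
SI base units of work: kg·m²/s²

Answer: kg·m²/s²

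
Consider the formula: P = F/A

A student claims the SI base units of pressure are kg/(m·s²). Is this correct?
Units of each symbol in P = F/A:
  F (force): kg·m/s²
  A (area): m²  → in the denominator, contributes 1/m²

Multiplying the contributions: [kg·m/s²] · [1/m²]
Adding exponents of each base unit: kg: 1, m: -1, s: -2
SI base units of pressure: kg/(m·s²)

The claimed units kg/(m·s²) match the derived units, so the claim is correct.

Answer: Yes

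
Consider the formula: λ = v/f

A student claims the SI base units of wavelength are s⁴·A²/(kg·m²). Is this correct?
Units of each symbol in λ = v/f:
  v (wave speed): m/s
  f (frequency): 1/s  → in the denominator, contributes s

Multiplying the contributions: [m/s] · [s]
Adding exponents of each base unit: m: 1
SI base units of wavelength: m

The claimed units s⁴·A²/(kg·m²) (exponents kg: -1, m: -2, s: 4, A: 2) do not match the derived units m (exponents m: 1), so the claim is incorrect.

Answer: No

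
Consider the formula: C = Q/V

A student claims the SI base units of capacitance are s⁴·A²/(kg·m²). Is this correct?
Units of each symbol in C = Q/V:
  Q (charge, in coulombs): s·A
  V (voltage, in volts): kg·m²/(s³·A)  → in the denominator, contributes s³·A/(kg·m²)

Multiplying the contributions: [s·A] · [s³·A/(kg·m²)]
Adding exponents of each base unit: kg: -1, m: -2, s: 4, A: 2
SI base units of capacitance: s⁴·A²/(kg·m²)

The claimed units s⁴·A²/(kg·m²) match the derived units, so the claim is correct.

Answer: Yes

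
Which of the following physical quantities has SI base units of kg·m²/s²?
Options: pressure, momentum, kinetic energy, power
Checking the SI base units of each option:
  pressure (P = F/A): kg/(m·s²)  ✗
  momentum (p = mv): kg·m/s  ✗
  kinetic energy (E = ½mv²): kg·m²/s²  ✓ matches
  power (P = W/t): kg·m²/s³  ✗

Only kinetic energy has units kg·m²/s².

Answer: kinetic energy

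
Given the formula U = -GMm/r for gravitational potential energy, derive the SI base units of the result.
Units of each symbol in U = -GMm/r:
  G (gravitational constant): m³/(kg·s²)
  M (mass): kg
  m (mass): kg
  r (distance): m  → in the denominator, contributes 1/m
  The minus sign does not affect the units.

Multiplying the contributions: [m³/(kg·s²)] · [kg] · [kg] · [1/m]
Adding exponents of each base unit: kg: 1, m: 2, s: -2
SI base units of gravitational potential energy: kg·m²/s²

Answer: kg·m²/s²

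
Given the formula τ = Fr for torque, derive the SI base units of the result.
Units of each symbol in τ = Fr:
  F (force): kg·m/s²
  r (lever arm): m

Multiplying the contributions: [kg·m/s²] · [m]
Adding exponents of each base unit: kg: 1, m: 2, s: -2
SI base units of torque: kg·m²/s²

Answer: kg·m²/s²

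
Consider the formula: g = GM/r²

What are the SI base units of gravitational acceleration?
Units of each symbol in g = GM/r²:
  G (gravitational constant): m³/(kg·s²)
  M (mass): kg
  r (distance): m  → to the power 2 in the denominator, contributes 1/m²

Multiplying the contributions: [m³/(kg·s²)] · [kg] · [1/m²]
Adding exponents of each base unit: m: 1, s: -2
SI base units of gravitational acceleration: m/s²

Answer: m/s²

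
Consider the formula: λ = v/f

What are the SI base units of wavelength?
Units of each symbol in λ = v/f:
  v (wave speed): m/s
  f (frequency): 1/s  → in the denominator, contributes s

Multiplying the contributions: [m/s] · [s]
Adding exponents of each base unit: m: 1
SI base units of wavelength: m

Answer: m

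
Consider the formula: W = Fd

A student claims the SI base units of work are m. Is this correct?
Units of each symbol in W = Fd:
  F (force): kg·m/s²
  d (displacement): m

Multiplying the contributions: [kg·m/s²] · [m]
Adding exponents of each base unit: kg: 1, m: 2, s: -2
SI base units of work: kg·m²/s²

The claimed units m (exponents m: 1) do not match the derived units kg·m²/s² (exponents kg: 1, m: 2, s: -2), so the claim is incorrect.

Answer: No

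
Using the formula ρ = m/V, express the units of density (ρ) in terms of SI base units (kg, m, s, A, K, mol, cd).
Units of each symbol in ρ = m/V:
  m (mass): kg
  V (volume): m³  → in the denominator, contributes 1/m³

Multiplying the contributions: [kg] · [1/m³]
Adding exponents of each base unit: kg: 1, m: -3
SI base units of density: kg/m³

Answer: kg/m³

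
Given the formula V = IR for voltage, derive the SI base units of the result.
Units of each symbol in V = IR:
  I (current): A
  R (resistance, in ohms): kg·m²/(s³·A²)

Multiplying the contributions: [A] · [kg·m²/(s³·A²)]
Adding exponents of each base unit: kg: 1, m: 2, s: -3, A: -1
SI base units of voltage: kg·m²/(s³·A)

Answer: kg·m²/(s³·A)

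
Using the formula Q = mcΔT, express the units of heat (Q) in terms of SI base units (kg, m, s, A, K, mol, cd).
Units of each symbol in Q = mcΔT:
  m (mass): kg
  c (specific heat capacity, in J/(kg·K)): m²/(s²·K)
  ΔT (temperature change): K

Multiplying the contributions: [kg] · [m²/(s²·K)] · [K]
Adding exponents of each base unit: kg: 1, m: 2, s: -2
SI base units of heat: kg·m²/s²

Answer: kg·m²/s²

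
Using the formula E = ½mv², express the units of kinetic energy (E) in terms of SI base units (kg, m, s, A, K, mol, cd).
Units of each symbol in E = ½mv²:
  m (mass): kg
  v (speed): m/s  → to the power 2, contributes m²/s²
  The factor ½ is dimensionless.

Multiplying the contributions: [kg] · [m²/s²]
Adding exponents of each base unit: kg: 1, m: 2, s: -2
SI base units of kinetic energy: kg·m²/s²

Answer: kg·m²/s²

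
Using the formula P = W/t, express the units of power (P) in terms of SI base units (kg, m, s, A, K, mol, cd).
Units of each symbol in P = W/t:
  W (work): kg·m²/s²
  t (time): s  → in the denominator, contributes 1/s

Multiplying the contributions: [kg·m²/s²] · [1/s]
Adding exponents of each base unit: kg: 1, m: 2, s: -3
SI base units of power: kg·m²/s³

Answer: kg·m²/s³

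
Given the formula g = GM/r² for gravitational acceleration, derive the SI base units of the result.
Units of each symbol in g = GM/r²:
  G (gravitational constant): m³/(kg·s²)
  M (mass): kg
  r (distance): m  → to the power 2 in the denominator, contributes 1/m²

Multiplying the contributions: [m³/(kg·s²)] · [kg] · [1/m²]
Adding exponents of each base unit: m: 1, s: -2
SI base units of gravitational acceleration: m/s²

Answer: m/s²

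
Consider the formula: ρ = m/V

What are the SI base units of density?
Units of each symbol in ρ = m/V:
  m (mass): kg
  V (volume): m³  → in the denominator, contributes 1/m³

Multiplying the contributions: [kg] · [1/m³]
Adding exponents of each base unit: kg: 1, m: -3
SI base units of density: kg/m³

Answer: kg/m³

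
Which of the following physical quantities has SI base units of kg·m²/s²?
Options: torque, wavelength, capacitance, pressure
Checking the SI base units of each option:
  torque (τ = Fr): kg·m²/s²  ✓ matches
  wavelength (λ = v/f): m  ✗
  capacitance (C = Q/V): s⁴·A²/(kg·m²)  ✗
  pressure (P = F/A): kg/(m·s²)  ✗

Only torque has units kg·m²/s².

Answer: torque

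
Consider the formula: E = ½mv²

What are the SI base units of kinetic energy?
Units of each symbol in E = ½mv²:
  m (mass): kg
  v (speed): m/s  → to the power 2, contributes m²/s²
  The factor ½ is dimensionless.

Multiplying the contributions: [kg] · [m²/s²]
Adding exponents of each base unit: kg: 1, m: 2, s: -2
SI base units of kinetic energy: kg·m²/s²

Answer: kg·m²/s²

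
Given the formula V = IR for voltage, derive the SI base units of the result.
Units of each symbol in V = IR:
  I (current): A
  R (resistance, in ohms): kg·m²/(s³·A²)

Multiplying the contributions: [A] · [kg·m²/(s³·A²)]
Adding exponents of each base unit: kg: 1, m: 2, s: -3, A: -1
SI base units of voltage: kg·m²/(s³·A)

Answer: kg·m²/(s³·A)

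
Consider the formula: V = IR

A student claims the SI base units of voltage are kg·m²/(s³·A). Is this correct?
Units of each symbol in V = IR:
  I (current): A
  R (resistance, in ohms): kg·m²/(s³·A²)

Multiplying the contributions: [A] · [kg·m²/(s³·A²)]
Adding exponents of each base unit: kg: 1, m: 2, s: -3, A: -1
SI base units of voltage: kg·m²/(s³·A)

The claimed units kg·m²/(s³·A) match the derived units, so the claim is correct.

Answer: Yes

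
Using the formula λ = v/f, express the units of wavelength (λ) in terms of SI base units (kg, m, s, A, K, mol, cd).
Units of each symbol in λ = v/f:
  v (wave speed): m/s
  f (frequency): 1/s  → in the denominator, contributes s

Multiplying the contributions: [m/s] · [s]
Adding exponents of each base unit: m: 1
SI base units of wavelength: m

Answer: m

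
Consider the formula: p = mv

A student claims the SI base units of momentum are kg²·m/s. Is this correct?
Units of each symbol in p = mv:
  m (mass): kg
  v (velocity): m/s

Multiplying the contributions: [kg] · [m/s]
Adding exponents of each base unit: kg: 1, m: 1, s: -1
SI base units of momentum: kg·m/s

The claimed units kg²·m/s (exponents kg: 2, m: 1, s: -1) do not match the derived units kg·m/s (exponents kg: 1, m: 1, s: -1), so the claim is incorrect.

Answer: No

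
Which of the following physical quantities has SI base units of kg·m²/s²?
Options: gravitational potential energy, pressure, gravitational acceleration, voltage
Checking the SI base units of each option:
  gravitational potential energy (U = -GMm/r): kg·m²/s²  ✓ matches
  pressure (P = F/A): kg/(m·s²)  ✗
  gravitational acceleration (g = GM/r²): m/s²  ✗
  voltage (V = IR): kg·m²/(s³·A)  ✗

Only gravitational potential energy has units kg·m²/s².

Answer: gravitational potential energy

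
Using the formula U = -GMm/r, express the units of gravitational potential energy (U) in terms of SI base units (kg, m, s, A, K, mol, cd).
Units of each symbol in U = -GMm/r:
  G (gravitational constant): m³/(kg·s²)
  M (mass): kg
  m (mass): kg
  r (distance): m  → in the denominator, contributes 1/m
  The minus sign does not affect the units.

Multiplying the contributions: [m³/(kg·s²)] · [kg] · [kg] · [1/m]
Adding exponents of each base unit: kg: 1, m: 2, s: -2
SI base units of gravitational potential energy: kg·m²/s²

Answer: kg·m²/s²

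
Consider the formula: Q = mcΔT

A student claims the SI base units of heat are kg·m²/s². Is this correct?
Units of each symbol in Q = mcΔT:
  m (mass): kg
  c (specific heat capacity, in J/(kg·K)): m²/(s²·K)
  ΔT (temperature change): K

Multiplying the contributions: [kg] · [m²/(s²·K)] · [K]
Adding exponents of each base unit: kg: 1, m: 2, s: -2
SI base units of heat: kg·m²/s²

The claimed units kg·m²/s² match the derived units, so the claim is correct.

Answer: Yes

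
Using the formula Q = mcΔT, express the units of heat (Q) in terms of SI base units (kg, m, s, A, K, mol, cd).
Units of each symbol in Q = mcΔT:
  m (mass): kg
  c (specific heat capacity, in J/(kg·K)): m²/(s²·K)
  ΔT (temperature change): K

Multiplying the contributions: [kg] · [m²/(s²·K)] · [K]
Adding exponents of each base unit: kg: 1, m: 2, s: -2
SI base units of heat: kg·m²/s²

Answer: kg·m²/s²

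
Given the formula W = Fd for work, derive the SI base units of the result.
Units of each symbol in W = Fd:
  F (force): kg·m/s²
  d (displacement): m

Multiplying the contributions: [kg·m/s²] · [m]
Adding exponents of each base unit: kg: 1, m: 2, s: -2
SI base units of work: kg·m²/s²

Answer: kg·m²/s²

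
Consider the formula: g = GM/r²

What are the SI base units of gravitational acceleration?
Units of each symbol in g = GM/r²:
  G (gravitational constant): m³/(kg·s²)
  M (mass): kg
  r (distance): m  → to the power 2 in the denominator, contributes 1/m²

Multiplying the contributions: [m³/(kg·s²)] · [kg] · [1/m²]
Adding exponents of each base unit: m: 1, s: -2
SI base units of gravitational acceleration: m/s²

Answer: m/s²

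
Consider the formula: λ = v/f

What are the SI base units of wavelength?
Units of each symbol in λ = v/f:
  v (wave speed): m/s
  f (frequency): 1/s  → in the denominator, contributes s

Multiplying the contributions: [m/s] · [s]
Adding exponents of each base unit: m: 1
SI base units of wavelength: m

Answer: m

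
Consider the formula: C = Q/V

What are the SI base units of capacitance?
Units of each symbol in C = Q/V:
  Q (charge, in coulombs): s·A
  V (voltage, in volts): kg·m²/(s³·A)  → in the denominator, contributes s³·A/(kg·m²)

Multiplying the contributions: [s·A] · [s³·A/(kg·m²)]
Adding exponents of each base unit: kg: -1, m: -2, s: 4, A: 2
SI base units of capacitance: s⁴·A²/(kg·m²)

Answer: s⁴·A²/(kg·m²)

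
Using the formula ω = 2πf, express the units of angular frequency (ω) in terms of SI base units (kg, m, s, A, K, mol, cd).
Units of each symbol in ω = 2πf:
  f (frequency): 1/s
  The factor 2π is dimensionless.

Multiplying the contributions: [1/s]
Adding exponents of each base unit: s: -1
SI base units of angular frequency: 1/s

Answer: 1/s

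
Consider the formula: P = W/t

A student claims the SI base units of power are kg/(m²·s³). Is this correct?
Units of each symbol in P = W/t:
  W (work): kg·m²/s²
  t (time): s  → in the denominator, contributes 1/s

Multiplying the contributions: [kg·m²/s²] · [1/s]
Adding exponents of each base unit: kg: 1, m: 2, s: -3
SI base units of power: kg·m²/s³

The claimed units kg/(m²·s³) (exponents kg: 1, m: -2, s: -3) do not match the derived units kg·m²/s³ (exponents kg: 1, m: 2, s: -3), so the claim is incorrect.

Answer: No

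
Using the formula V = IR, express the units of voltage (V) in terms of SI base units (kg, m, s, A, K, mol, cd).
Units of each symbol in V = IR:
  I (current): A
  R (resistance, in ohms): kg·m²/(s³·A²)

Multiplying the contributions: [A] · [kg·m²/(s³·A²)]
Adding exponents of each base unit: kg: 1, m: 2, s: -3, A: -1
SI base units of voltage: kg·m²/(s³·A)

Answer: kg·m²/(s³·A)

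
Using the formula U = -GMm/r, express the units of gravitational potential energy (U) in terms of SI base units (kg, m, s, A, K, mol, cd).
Units of each symbol in U = -GMm/r:
  G (gravitational constant): m³/(kg·s²)
  M (mass): kg
  m (mass): kg
  r (distance): m  → in the denominator, contributes 1/m
  The minus sign does not affect the units.

Multiplying the contributions: [m³/(kg·s²)] · [kg] · [kg] · [1/m]
Adding exponents of each base unit: kg: 1, m: 2, s: -2
SI base units of gravitational potential energy: kg·m²/s²

Answer: kg·m²/s²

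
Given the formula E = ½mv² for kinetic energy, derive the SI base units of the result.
Units of each symbol in E = ½mv²:
  m (mass): kg
  v (speed): m/s  → to the power 2, contributes m²/s²
  The factor ½ is dimensionless.

Multiplying the contributions: [kg] · [m²/s²]
Adding exponents of each base unit: kg: 1, m: 2, s: -2
SI base units of kinetic energy: kg·m²/s²

Answer: kg·m²/s²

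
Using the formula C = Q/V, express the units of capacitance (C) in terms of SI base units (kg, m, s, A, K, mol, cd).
Units of each symbol in C = Q/V:
  Q (charge, in coulombs): s·A
  V (voltage, in volts): kg·m²/(s³·A)  → in the denominator, contributes s³·A/(kg·m²)

Multiplying the contributions: [s·A] · [s³·A/(kg·m²)]
Adding exponents of each base unit: kg: -1, m: -2, s: 4, A: 2
SI base units of capacitance: s⁴·A²/(kg·m²)

Answer: s⁴·A²/(kg·m²)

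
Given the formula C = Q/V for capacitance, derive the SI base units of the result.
Units of each symbol in C = Q/V:
  Q (charge, in coulombs): s·A
  V (voltage, in volts): kg·m²/(s³·A)  → in the denominator, contributes s³·A/(kg·m²)

Multiplying the contributions: [s·A] · [s³·A/(kg·m²)]
Adding exponents of each base unit: kg: -1, m: -2, s: 4, A: 2
SI base units of capacitance: s⁴·A²/(kg·m²)

Answer: s⁴·A²/(kg·m²)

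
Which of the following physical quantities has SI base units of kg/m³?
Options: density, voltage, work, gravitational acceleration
Checking the SI base units of each option:
  density (ρ = m/V): kg/m³  ✓ matches
  voltage (V = IR): kg·m²/(s³·A)  ✗
  work (W = Fd): kg·m²/s²  ✗
  gravitational acceleration (g = GM/r²): m/s²  ✗

Only density has units kg/m³.

Answer: density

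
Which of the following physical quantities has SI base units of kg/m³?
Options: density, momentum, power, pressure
Checking the SI base units of each option:
  density (ρ = m/V): kg/m³  ✓ matches
  momentum (p = mv): kg·m/s  ✗
  power (P = W/t): kg·m²/s³  ✗
  pressure (P = F/A): kg/(m·s²)  ✗

Only density has units kg/m³.

Answer: density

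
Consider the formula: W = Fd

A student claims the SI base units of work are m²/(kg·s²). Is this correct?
Units of each symbol in W = Fd:
  F (force): kg·m/s²
  d (displacement): m

Multiplying the contributions: [kg·m/s²] · [m]
Adding exponents of each base unit: kg: 1, m: 2, s: -2
SI base units of work: kg·m²/s²

The claimed units m²/(kg·s²) (exponents kg: -1, m: 2, s: -2) do not match the derived units kg·m²/s² (exponents kg: 1, m: 2, s: -2), so the claim is incorrect.

Answer: No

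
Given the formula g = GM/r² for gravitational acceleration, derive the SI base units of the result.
Units of each symbol in g = GM/r²:
  G (gravitational constant): m³/(kg·s²)
  M (mass): kg
  r (distance): m  → to the power 2 in the denominator, contributes 1/m²

Multiplying the contributions: [m³/(kg·s²)] · [kg] · [1/m²]
Adding exponents of each base unit: m: 1, s: -2
SI base units of gravitational acceleration: m/s²

Answer: m/s²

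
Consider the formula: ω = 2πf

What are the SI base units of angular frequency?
Units of each symbol in ω = 2πf:
  f (frequency): 1/s
  The factor 2π is dimensionless.

Multiplying the contributions: [1/s]
Adding exponents of each base unit: s: -1
SI base units of angular frequency: 1/s

Answer: 1/s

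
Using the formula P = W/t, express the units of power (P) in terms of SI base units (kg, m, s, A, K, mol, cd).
Units of each symbol in P = W/t:
  W (work): kg·m²/s²
  t (time): s  → in the denominator, contributes 1/s

Multiplying the contributions: [kg·m²/s²] · [1/s]
Adding exponents of each base unit: kg: 1, m: 2, s: -3
SI base units of power: kg·m²/s³

Answer: kg·m²/s³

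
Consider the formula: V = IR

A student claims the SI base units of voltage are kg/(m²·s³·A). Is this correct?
Units of each symbol in V = IR:
  I (current): A
  R (resistance, in ohms): kg·m²/(s³·A²)

Multiplying the contributions: [A] · [kg·m²/(s³·A²)]
Adding exponents of each base unit: kg: 1, m: 2, s: -3, A: -1
SI base units of voltage: kg·m²/(s³·A)

The claimed units kg/(m²·s³·A) (exponents kg: 1, m: -2, s: -3, A: -1) do not match the derived units kg·m²/(s³·A) (exponents kg: 1, m: 2, s: -3, A: -1), so the claim is incorrect.

Answer: No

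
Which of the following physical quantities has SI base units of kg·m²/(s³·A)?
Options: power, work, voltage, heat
Checking the SI base units of each option:
  power (P = W/t): kg·m²/s³  ✗
  work (W = Fd): kg·m²/s²  ✗
  voltage (V = IR): kg·m²/(s³·A)  ✓ matches
  heat (Q = mcΔT): kg·m²/s²  ✗

Only voltage has units kg·m²/(s³·A).

Answer: voltage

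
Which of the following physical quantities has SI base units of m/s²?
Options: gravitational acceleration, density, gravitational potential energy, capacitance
Checking the SI base units of each option:
  gravitational acceleration (g = GM/r²): m/s²  ✓ matches
  density (ρ = m/V): kg/m³  ✗
  gravitational potential energy (U = -GMm/r): kg·m²/s²  ✗
  capacitance (C = Q/V): s⁴·A²/(kg·m²)  ✗

Only gravitational acceleration has units m/s².

Answer: gravitational acceleration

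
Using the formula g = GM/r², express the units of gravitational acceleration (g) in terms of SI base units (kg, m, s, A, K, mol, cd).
Units of each symbol in g = GM/r²:
  G (gravitational constant): m³/(kg·s²)
  M (mass): kg
  r (distance): m  → to the power 2 in the denominator, contributes 1/m²

Multiplying the contributions: [m³/(kg·s²)] · [kg] · [1/m²]
Adding exponents of each base unit: m: 1, s: -2
SI base units of gravitational acceleration: m/s²

Answer: m/s²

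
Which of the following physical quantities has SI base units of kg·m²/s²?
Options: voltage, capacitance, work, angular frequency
Checking the SI base units of each option:
  voltage (V = IR): kg·m²/(s³·A)  ✗
  capacitance (C = Q/V): s⁴·A²/(kg·m²)  ✗
  work (W = Fd): kg·m²/s²  ✓ matches
  angular frequency (ω = 2πf): 1/s  ✗

Only work has units kg·m²/s².

Answer: work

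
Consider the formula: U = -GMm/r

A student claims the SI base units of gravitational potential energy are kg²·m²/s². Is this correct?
Units of each symbol in U = -GMm/r:
  G (gravitational constant): m³/(kg·s²)
  M (mass): kg
  m (mass): kg
  r (distance): m  → in the denominator, contributes 1/m
  The minus sign does not affect the units.

Multiplying the contributions: [m³/(kg·s²)] · [kg] · [kg] · [1/m]
Adding exponents of each base unit: kg: 1, m: 2, s: -2
SI base units of gravitational potential energy: kg·m²/s²

The claimed units kg²·m²/s² (exponents kg: 2, m: 2, s: -2) do not match the derived units kg·m²/s² (exponents kg: 1, m: 2, s: -2), so the claim is incorrect.

Answer: No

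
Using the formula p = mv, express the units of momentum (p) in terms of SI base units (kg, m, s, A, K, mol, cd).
Units of each symbol in p = mv:
  m (mass): kg
  v (velocity): m/s

Multiplying the contributions: [kg] · [m/s]
Adding exponents of each base unit: kg: 1, m: 1, s: -1
SI base units of momentum: kg·m/s

Answer: kg·m/s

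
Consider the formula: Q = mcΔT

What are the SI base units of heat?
Units of each symbol in Q = mcΔT:
  m (mass): kg
  c (specific heat capacity, in J/(kg·K)): m²/(s²·K)
  ΔT (temperature change): K

Multiplying the contributions: [kg] · [m²/(s²·K)] · [K]
Adding exponents of each base unit: kg: 1, m: 2, s: -2
SI base units of heat: kg·m²/s²

Answer: kg·m²/s²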